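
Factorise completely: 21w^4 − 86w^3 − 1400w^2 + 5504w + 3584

Trying the rational-root candidates, w = 14/3 is a root, so (3w − 14) is a factor; dividing leaves 7w^3 + 4w^2 − 448w − 256.
Continuing, w = −4/7 is a root, giving the factor (7w + 4) and quotient w^2 − 64.
The remaining quadratic factors as (w + 8)(w − 8).

(3w − 14)(7w + 4)(w + 8)(w − 8)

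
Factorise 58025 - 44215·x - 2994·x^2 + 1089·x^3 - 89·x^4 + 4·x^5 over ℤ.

(4·x - 5)·(x + 5)·(x - 11)·(x^2 - 15·x + 211)

Testing divisors of the constant over divisors of the leading coefficient, x = 5/4 is a root, giving the factor (4·x - 5) and quotient x^4 - 21·x^3 + 246·x^2 - 441·x - 11605.
Then x = 11 is a root, so (x - 11) divides it; the quotient is x^3 - 10·x^2 + 136·x + 1055.
Then x = -5 is a root, so (x + 5) is a factor; dividing leaves x^2 - 15·x + 211.
The quadratic x^2 - 15·x + 211 has discriminant -619 < 0 and is irreducible over ℤ.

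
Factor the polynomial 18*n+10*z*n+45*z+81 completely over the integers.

Group as (10*z*n+45*z) + (18*n+81) = 5*z*(2*n+9) + 9*(2*n+9).
Both groups share the factor (2*n+9).

(2*n+9)*(5*z+9)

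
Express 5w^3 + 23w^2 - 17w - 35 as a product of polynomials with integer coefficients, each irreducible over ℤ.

Among the possible rational roots, w = -1 is a root, so (w + 1) divides it; the quotient is 5w^2 + 18w - 35.
The remaining quadratic factors as (w + 5)(5w - 7).

(5w - 7)(w + 1)(w + 5)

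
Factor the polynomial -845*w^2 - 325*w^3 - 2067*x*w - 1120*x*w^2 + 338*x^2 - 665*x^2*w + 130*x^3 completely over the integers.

(2*x - 13*w)*(13*x + 5*w)*(5*x + 5*w + 13)

Group: 13*x*(10*x^2 - 55*x*w + 26*x - 65*w^2 - 169*w) + 5*w*(10*x^2 - 55*x*w + 26*x - 65*w^2 - 169*w); both groups contain (10*x^2 - 55*x*w + 26*x - 65*w^2 - 169*w), so (13*x + 5*w) is a factor with cofactor 10*x^2 - 55*x*w + 26*x - 65*w^2 - 169*w.
The cofactor groups again: 10*x^2 - 55*x*w + 26*x - 65*w^2 - 169*w = 5*x*(2*x - 13*w) + (5*w + 13)*(2*x - 13*w); both groups contain (2*x - 13*w), giving (5*x + 5*w + 13)*(2*x - 13*w).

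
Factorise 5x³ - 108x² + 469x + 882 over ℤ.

(5x + 7)(x - 14)(x - 9)

By the rational root theorem, x = 14 is a root, so (x - 14) is a factor; dividing leaves 5x² - 38x - 63.
The remaining quadratic factors as (x - 9)(5x + 7).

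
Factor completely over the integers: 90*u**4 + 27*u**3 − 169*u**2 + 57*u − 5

Among the possible rational roots, u = −5/3 is a root, so (3*u + 5) divides it; the quotient is 30*u**3 − 41*u**2 + 12*u − 1.
Continuing, u = 1 is a root, so (u − 1) is a factor; dividing leaves 30*u**2 − 11*u + 1.
The remaining quadratic factors as (6*u − 1)(5*u − 1).

(3*u + 5)*(5*u − 1)*(6*u − 1)*(u − 1)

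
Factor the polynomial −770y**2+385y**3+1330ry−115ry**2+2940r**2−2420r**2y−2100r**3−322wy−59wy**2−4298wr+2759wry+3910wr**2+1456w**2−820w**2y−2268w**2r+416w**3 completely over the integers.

(4w−10r−7y+14)(13w−14r−11y)(8w−15r+5y)

Group: 8w(52w**2−186wr−135wy+182w+140r**2+208ry−196r+77y**2−154y) + (−15r+5y)(52w**2−186wr−135wy+182w+140r**2+208ry−196r+77y**2−154y); both groups contain (52w**2−186wr−135wy+182w+140r**2+208ry−196r+77y**2−154y), so (8w−15r+5y) is a factor with cofactor 52w**2−186wr−135wy+182w+140r**2+208ry−196r+77y**2−154y.
The cofactor groups again: 52w**2−186wr−135wy+182w+140r**2+208ry−196r+77y**2−154y = 13w(4w−10r−7y+14) + (−14r−11y)(4w−10r−7y+14); both groups contain (4w−10r−7y+14), giving (13w−14r−11y)(4w−10r−7y+14).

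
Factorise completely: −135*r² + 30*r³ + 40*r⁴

5*r²*(2*r − 3)*(4*r + 9)

Pull out the common factor 5*r², then factor the remaining trinomial.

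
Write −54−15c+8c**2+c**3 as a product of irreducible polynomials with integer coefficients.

(c+2)(c+9)(c−3)

By the rational root theorem, c = −2 is a root, giving the factor (c+2) and quotient c**2+6c−27.
The remaining quadratic factors as (c+9)(c−3).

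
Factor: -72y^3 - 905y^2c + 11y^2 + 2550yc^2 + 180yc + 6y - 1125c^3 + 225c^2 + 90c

-(8y - 15c - 3)(9y - 5c + 2)(y + 15c)

Group: 9y(-8y^2 - 105yc + 3y + 225c^2 + 45c) + (-5c + 2)(-8y^2 - 105yc + 3y + 225c^2 + 45c); both groups contain (-8y^2 - 105yc + 3y + 225c^2 + 45c), so (9y - 5c + 2) is a factor with cofactor -8y^2 - 105yc + 3y + 225c^2 + 45c.
The cofactor groups again: -8y^2 - 105yc + 3y + 225c^2 + 45c = -8y(y + 15c) + (15c + 3)(y + 15c); both groups contain (y + 15c), giving -(8y - 15c - 3)(y + 15c).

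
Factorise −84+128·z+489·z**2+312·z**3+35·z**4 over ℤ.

(5·z+6)·(7·z−2)·(z+1)·(z+7)

Trying the rational-root candidates, z = −1 is a root, giving the factor (z+1) and quotient 35·z**3+277·z**2+212·z−84.
Next, z = −7 is a root, so (z+7) is a factor; dividing leaves 35·z**2+32·z−12.
The remaining quadratic factors as (5·z+6)(7·z−2).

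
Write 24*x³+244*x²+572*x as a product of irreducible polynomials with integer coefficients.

Pull out the common factor 4*x, then factor the remaining trinomial.

4*x*(2*x+13)*(3*x+11)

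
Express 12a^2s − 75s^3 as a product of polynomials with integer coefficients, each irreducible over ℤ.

3s(2a + 5s)(2a − 5s)

Pull out the common factor 3s; 4a^2 − 25s^2 is a difference of squares.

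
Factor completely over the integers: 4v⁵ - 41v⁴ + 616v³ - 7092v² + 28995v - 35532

Testing divisors of the constant over divisors of the leading coefficient, v = 9/4 is a root, so (4v - 9) is a factor; dividing leaves v⁴ - 8v³ + 136v² - 1467v + 3948.
Then v = 4 is a root, giving the factor (v - 4) and quotient v³ - 4v² + 120v - 987.
Then v = 7 is a root, so (v - 7) divides it; the quotient is v² + 3v + 141.
The quadratic v² + 3v + 141 has discriminant -555 < 0 and is irreducible over ℤ.

(4v - 9)(v - 4)(v - 7)(v² + 3v + 141)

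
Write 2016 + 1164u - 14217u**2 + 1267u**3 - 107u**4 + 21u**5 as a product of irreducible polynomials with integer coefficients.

Among the possible rational roots, u = 8 is a root, so (u - 8) divides it; the quotient is 21u**4 + 61u**3 + 1755u**2 - 177u - 252.
Next, u = -1/3 is a root, so (3u + 1) divides it; the quotient is 7u**3 + 18u**2 + 579u - 252.
Then u = 3/7 is a root, so (7u - 3) divides it; the quotient is u**2 + 3u + 84.
The quadratic u**2 + 3u + 84 has discriminant -327 < 0 and is irreducible over ℤ.

(3u + 1)(7u - 3)(u - 8)(u**2 + 3u + 84)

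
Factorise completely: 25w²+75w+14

(5w+1)(5w+14)

Need a pair with product 25·14 = 350 and sum 75: that's 5 and 70.
Split the middle term: 25w²+5w + 70w+14 = 5w(5w+1) + 14(5w+1).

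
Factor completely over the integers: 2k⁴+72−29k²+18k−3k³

Trying the rational-root candidates, k = −3/2 is a root, so (2k+3) is a factor; dividing leaves k³−3k²−10k+24.
Continuing, k = 4 is a root, so (k−4) divides it; the quotient is k²+k−6.
The remaining quadratic factors as (k+3)(k−2).

(2k+3)(k+3)(k−2)(k−4)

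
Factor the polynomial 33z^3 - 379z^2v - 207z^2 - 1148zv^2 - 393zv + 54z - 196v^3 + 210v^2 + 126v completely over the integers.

Group: z(33z^2 + 83zv - 9z + 14v^2 - 21v) + (-14v - 6)(33z^2 + 83zv - 9z + 14v^2 - 21v); both groups contain (33z^2 + 83zv - 9z + 14v^2 - 21v), so (z - 14v - 6) is a factor with cofactor 33z^2 + 83zv - 9z + 14v^2 - 21v.
The cofactor groups again: 33z^2 + 83zv - 9z + 14v^2 - 21v = 11z(3z + 7v) + (2v - 3)(3z + 7v); both groups contain (3z + 7v), giving (11z + 2v - 3)(3z + 7v).

(z - 14v - 6)(11z + 2v - 3)(3z + 7v)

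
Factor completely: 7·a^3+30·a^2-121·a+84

Trying the rational-root candidates, a = 12/7 is a root, so (7·a-12) divides it; the quotient is a^2+6·a-7.
The remaining quadratic factors as (a-1)(a+7).

(7·a-12)·(a+7)·(a-1)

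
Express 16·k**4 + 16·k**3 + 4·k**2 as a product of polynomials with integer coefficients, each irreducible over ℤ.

Pull out the common factor 4·k**2, leaving 4·k**2 + 4·k + 1.
Recognize a perfect-square trinomial with the parts 1 and 2·k.

4·k**2·(2·k + 1)**2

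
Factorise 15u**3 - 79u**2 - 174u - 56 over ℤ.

Testing divisors of the constant over divisors of the leading coefficient, u = -2/5 is a root, giving the factor (5u + 2) and quotient 3u**2 - 17u - 28.
The remaining quadratic factors as (u - 7)(3u + 4).

(3u + 4)(5u + 2)(u - 7)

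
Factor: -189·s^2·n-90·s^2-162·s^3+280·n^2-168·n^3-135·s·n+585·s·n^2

Group: 3·s·(-54·s^2+81·s·n-30·s-21·n^2+35·n) + 8·n·(-54·s^2+81·s·n-30·s-21·n^2+35·n); both groups contain (-54·s^2+81·s·n-30·s-21·n^2+35·n), so (3·s+8·n) is a factor with cofactor -54·s^2+81·s·n-30·s-21·n^2+35·n.
The cofactor groups again: -54·s^2+81·s·n-30·s-21·n^2+35·n = -9·s·(6·s-7·n) + (3·n-5)·(6·s-7·n); both groups contain (6·s-7·n), giving -(9·s-3·n+5)·(6·s-7·n).

-(9·s-3·n+5)·(6·s-7·n)·(3·s+8·n)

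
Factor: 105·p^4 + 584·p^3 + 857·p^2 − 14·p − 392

(3·p + 7)·(5·p + 14)·(7·p − 4)·(p + 1)

Trying the rational-root candidates, p = −7/3 is a root, so (3·p + 7) is a factor; dividing leaves 35·p^3 + 113·p^2 + 22·p − 56.
Continuing, p = 4/7 is a root, so (7·p − 4) divides it; the quotient is 5·p^2 + 19·p + 14.
The remaining quadratic factors as (p + 1)(5·p + 14).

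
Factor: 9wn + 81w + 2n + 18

(9w + 2)(n + 9)

Group as (9wn + 81w) + (2n + 18) = 9w(n + 9) + 2(n + 9).
Both groups share the factor (n + 9).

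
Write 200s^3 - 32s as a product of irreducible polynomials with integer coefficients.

Factor out 8s, leaving 25s^2 - 4, which is a difference of two squares.

8s(5s + 2)(5s - 2)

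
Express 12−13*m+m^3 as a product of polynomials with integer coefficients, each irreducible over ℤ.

(m+4)*(m−1)*(m−3)

Among the possible rational roots, m = 3 is a root, so (m−3) divides it; the quotient is m^2+3*m−4.
The remaining quadratic factors as (m−1)(m+4).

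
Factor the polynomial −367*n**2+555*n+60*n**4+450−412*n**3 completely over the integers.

Trying the rational-root candidates, n = −5/6 is a root, so (6*n+5) is a factor; dividing leaves 10*n**3−77*n**2+3*n+90.
Then n = −1 is a root, giving the factor (n+1) and quotient 10*n**2−87*n+90.
The remaining quadratic factors as (5*n−6)(2*n−15).

(2*n−15)*(5*n−6)*(6*n+5)*(n+1)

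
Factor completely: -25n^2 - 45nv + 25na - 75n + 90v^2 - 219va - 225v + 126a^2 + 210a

-(5n + 15v - 14a)(5n - 6v + 9a + 15)

Group: -5n(5n + 15v - 14a) + (6v - 9a - 15)(5n + 15v - 14a); both groups contain (5n + 15v - 14a).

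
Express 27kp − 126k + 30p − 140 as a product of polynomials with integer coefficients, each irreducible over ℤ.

Group as (27kp − 126k) + (30p − 140) = 9k(3p − 14) + 10(3p − 14).
Both groups share the factor (3p − 14).

(3p − 14)(9k + 10)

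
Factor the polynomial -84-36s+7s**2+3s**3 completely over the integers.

Group as (3s**3-36s) + (7s**2-84) = 3s(s**2-12) + 7(s**2-12).
Both groups share the factor (s**2-12).

(3s+7)(s**2-12)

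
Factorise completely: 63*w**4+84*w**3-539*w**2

7*w**2*(3*w+11)*(3*w-7)

Pull out the common factor 7*w**2, then factor the remaining trinomial.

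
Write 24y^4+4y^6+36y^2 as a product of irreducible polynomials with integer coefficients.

4y^2(y^2+3)^2

Factor out 4y^2 first: what remains is y^4+6y^2+9.
Recognize a perfect-square trinomial with the parts 3 and y^2.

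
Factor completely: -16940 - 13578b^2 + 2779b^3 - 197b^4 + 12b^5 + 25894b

(3b - 5)(4b - 11)(b - 2)(b^2 - 10b + 154)

Among the possible rational roots, b = 11/4 is a root, so (4b - 11) is a factor; dividing leaves 3b^4 - 41b^3 + 582b^2 - 1794b + 1540.
Continuing, b = 2 is a root, so (b - 2) is a factor; dividing leaves 3b^3 - 35b^2 + 512b - 770.
Next, b = 5/3 is a root, so (3b - 5) is a factor; dividing leaves b^2 - 10b + 154.
The quadratic b^2 - 10b + 154 has discriminant -516 < 0 and is irreducible over ℤ.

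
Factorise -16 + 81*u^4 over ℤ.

(3*u)⁴ − (2)⁴ = ((3*u)² − (2)²)((3*u)² + (2)²); the first factor splits again, the second (9*u^2 + 4) is irreducible.

(3*u + 2)*(3*u - 2)*(9*u^2 + 4)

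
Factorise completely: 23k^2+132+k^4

Substitute u = k^2 to get a quadratic in u, then factor.
k^2+11 is irreducible over ℤ (always positive, so no real roots).
k^2+12 is irreducible over ℤ (always positive, so no real roots).

(k^2+11)(k^2+12)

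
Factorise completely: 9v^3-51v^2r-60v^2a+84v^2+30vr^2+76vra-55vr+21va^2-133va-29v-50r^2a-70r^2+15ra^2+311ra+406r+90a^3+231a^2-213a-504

Group: 3v(3v^2-17vr-15va+35v+10r^2-3ra-58r-18a^2-21a+72) + (-5a-7)(3v^2-17vr-15va+35v+10r^2-3ra-58r-18a^2-21a+72); both groups contain (3v^2-17vr-15va+35v+10r^2-3ra-58r-18a^2-21a+72), so (3v-5a-7) is a factor with cofactor 3v^2-17vr-15va+35v+10r^2-3ra-58r-18a^2-21a+72.
The cofactor groups again: 3v^2-17vr-15va+35v+10r^2-3ra-58r-18a^2-21a+72 = 3v(v-5r-6a+9) + (-2r+3a+8)(v-5r-6a+9); both groups contain (v-5r-6a+9), giving (3v-2r+3a+8)(v-5r-6a+9).

(3v-5a-7)(v-5r-6a+9)(3v-2r+3a+8)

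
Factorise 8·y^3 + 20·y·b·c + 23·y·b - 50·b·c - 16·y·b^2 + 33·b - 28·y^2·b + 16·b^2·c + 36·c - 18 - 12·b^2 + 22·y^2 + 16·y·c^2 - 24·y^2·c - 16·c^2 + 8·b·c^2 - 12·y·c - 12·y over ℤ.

Group: y·(8·y^2 + 4·y·b - 8·y·c - 2·y - 4·b·c + 3·b + 8·c - 6) + (-4·b - 2·c + 3)·(8·y^2 + 4·y·b - 8·y·c - 2·y - 4·b·c + 3·b + 8·c - 6); both groups contain (8·y^2 + 4·y·b - 8·y·c - 2·y - 4·b·c + 3·b + 8·c - 6), so (y - 4·b - 2·c + 3) is a factor with cofactor 8·y^2 + 4·y·b - 8·y·c - 2·y - 4·b·c + 3·b + 8·c - 6.
The cofactor groups again: 8·y^2 + 4·y·b - 8·y·c - 2·y - 4·b·c + 3·b + 8·c - 6 = 2·y·(4·y - 4·c + 3) + (b - 2)·(4·y - 4·c + 3); both groups contain (4·y - 4·c + 3), giving (2·y + b - 2)·(4·y - 4·c + 3).

(y - 4·b - 2·c + 3)·(4·y - 4·c + 3)·(2·y + b - 2)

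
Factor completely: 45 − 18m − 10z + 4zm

Group as (4zm − 10z) + (−18m + 45) = 2z(2m − 5) − 9(2m − 5).
Both groups share the factor (2m − 5).

(2m − 5)(2z − 9)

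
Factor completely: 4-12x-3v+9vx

Group as (9vx-3v) + (-12x+4) = 3v(3x-1) - 4(3x-1).
Both groups share the factor (3x-1).

(3v-4)(3x-1)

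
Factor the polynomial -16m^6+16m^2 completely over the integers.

-16m^2(m+1)(m-1)(m^2+1)

Every term has a factor of 16m^2; factoring it out leaves -m^4+1.
Recognize a difference of squares with the parts 1 and m^2.
-m^2+1 is again a difference of squares: (-m+1)(m+1).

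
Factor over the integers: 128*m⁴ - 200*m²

8*m²*(4*m + 5)*(4*m - 5)

Pull out the common factor 8*m²; 16*m² - 25 is a difference of squares.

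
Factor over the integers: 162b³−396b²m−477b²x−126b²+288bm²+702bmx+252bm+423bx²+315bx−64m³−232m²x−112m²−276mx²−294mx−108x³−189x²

Group: 6b(27b²−30bm−39bx−21b+8m²+20mx+14m+12x²+21x) + (−8m−9x)(27b²−30bm−39bx−21b+8m²+20mx+14m+12x²+21x); both groups contain (27b²−30bm−39bx−21b+8m²+20mx+14m+12x²+21x), so (6b−8m−9x) is a factor with cofactor 27b²−30bm−39bx−21b+8m²+20mx+14m+12x²+21x.
The cofactor groups again: 27b²−30bm−39bx−21b+8m²+20mx+14m+12x²+21x = 9b(3b−2m−3x) + (−4m−4x−7)(3b−2m−3x); both groups contain (3b−2m−3x), giving (9b−4m−4x−7)(3b−2m−3x).

(3b−2m−3x)(6b−8m−9x)(9b−4m−4x−7)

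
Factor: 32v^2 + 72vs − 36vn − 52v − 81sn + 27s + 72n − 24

Group: 4v(8v − 9n + 3) + (9s − 8)(8v − 9n + 3); both groups contain (8v − 9n + 3).

(8v − 9n + 3)(4v + 9s − 8)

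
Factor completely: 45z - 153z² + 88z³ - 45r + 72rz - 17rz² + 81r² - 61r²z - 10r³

-(2r + 11z - 15)(5r + 8z - 3)(r - z)

Group: 2r(-5r² - 3rz + 3r + 8z² - 3z) + (11z - 15)(-5r² - 3rz + 3r + 8z² - 3z); both groups contain (-5r² - 3rz + 3r + 8z² - 3z), so (2r + 11z - 15) is a factor with cofactor -5r² - 3rz + 3r + 8z² - 3z.
The cofactor groups again: -5r² - 3rz + 3r + 8z² - 3z = -r(5r + 8z - 3) + z(5r + 8z - 3); both groups contain (5r + 8z - 3), giving -(r - z)(5r + 8z - 3).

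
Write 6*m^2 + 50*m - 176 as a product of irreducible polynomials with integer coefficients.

Pull out the common factor 2, then factor the remaining trinomial.

2*(3*m - 8)*(m + 11)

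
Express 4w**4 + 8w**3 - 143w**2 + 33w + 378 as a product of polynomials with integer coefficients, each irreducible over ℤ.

(2w + 3)(2w - 9)(w + 7)(w - 2)

Testing divisors of the constant over divisors of the leading coefficient, w = 9/2 is a root, so (2w - 9) divides it; the quotient is 2w**3 + 13w**2 - 13w - 42.
Next, w = -3/2 is a root, so (2w + 3) is a factor; dividing leaves w**2 + 5w - 14.
The remaining quadratic factors as (w + 7)(w - 2).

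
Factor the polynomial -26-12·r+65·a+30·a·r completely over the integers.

Group as (30·a·r+65·a) + (-12·r-26) = 5·a·(6·r+13) - 2·(6·r+13).
Both groups share the factor (6·r+13).

(5·a-2)·(6·r+13)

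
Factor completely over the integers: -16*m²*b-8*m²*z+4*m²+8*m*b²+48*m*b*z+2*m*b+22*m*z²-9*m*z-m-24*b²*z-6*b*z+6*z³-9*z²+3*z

-(4*m-2*b+z-1)*(4*b+2*z-1)*(m-3*z)

Group: m*(-16*m*b-8*m*z+4*m+8*b²+2*b-2*z²+3*z-1) - 3*z*(-16*m*b-8*m*z+4*m+8*b²+2*b-2*z²+3*z-1); both groups contain (-16*m*b-8*m*z+4*m+8*b²+2*b-2*z²+3*z-1), so (m-3*z) is a factor with cofactor -16*m*b-8*m*z+4*m+8*b²+2*b-2*z²+3*z-1.
The cofactor groups again: -16*m*b-8*m*z+4*m+8*b²+2*b-2*z²+3*z-1 = -4*b*(4*m-2*b+z-1) + (-2*z+1)*(4*m-2*b+z-1); both groups contain (4*m-2*b+z-1), giving -(4*b+2*z-1)*(4*m-2*b+z-1).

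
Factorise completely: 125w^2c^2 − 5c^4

5c^2(5w − c)(5w + c)

Every term has a factor of 5c^2. Then 25w^2 − c^2 = (5w)² − (c)².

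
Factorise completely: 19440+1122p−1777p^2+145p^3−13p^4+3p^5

Testing divisors of the constant over divisors of the leading coefficient, p = 6 is a root, so (p−6) is a factor; dividing leaves 3p^4+5p^3+175p^2−727p−3240.
Then p = 5 is a root, giving the factor (p−5) and quotient 3p^3+20p^2+275p+648.
Next, p = −8/3 is a root, so (3p+8) divides it; the quotient is p^2+4p+81.
The quadratic p^2+4p+81 has discriminant −308 < 0 and is irreducible over ℤ.

(3p+8)(p−5)(p−6)(p^2+4p+81)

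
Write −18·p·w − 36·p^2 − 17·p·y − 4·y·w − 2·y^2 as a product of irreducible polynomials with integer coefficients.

−(4·p + y + 2·w)·(9·p + 2·y)

Group: −4·p·(9·p + 2·y) + (−y − 2·w)·(9·p + 2·y); both groups contain (9·p + 2·y).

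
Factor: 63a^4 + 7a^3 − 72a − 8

(9a + 1)(7a^3 − 8)

Group as (63a^4 − 72a) + (7a^3 − 8) = 9a(7a^3 − 8) + (7a^3 − 8).
Both groups share the factor (7a^3 − 8).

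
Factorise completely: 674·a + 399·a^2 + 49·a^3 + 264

Among the possible rational roots, a = -6 is a root, giving the factor (a + 6) and quotient 49·a^2 + 105·a + 44.
The remaining quadratic factors as (7·a + 11)(7·a + 4).

(7·a + 11)·(7·a + 4)·(a + 6)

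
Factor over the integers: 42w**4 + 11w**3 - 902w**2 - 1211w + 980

(2w + 7)(3w + 7)(7w - 4)(w - 5)

Testing divisors of the constant over divisors of the leading coefficient, w = 4/7 is a root, giving the factor (7w - 4) and quotient 6w**3 + 5w**2 - 126w - 245.
Next, w = 5 is a root, so (w - 5) is a factor; dividing leaves 6w**2 + 35w + 49.
The remaining quadratic factors as (3w + 7)(2w + 7).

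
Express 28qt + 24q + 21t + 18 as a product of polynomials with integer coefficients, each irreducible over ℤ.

(4q + 3)(7t + 6)

Group as (28qt + 24q) + (21t + 18) = 4q(7t + 6) + 3(7t + 6).
Both groups share the factor (7t + 6).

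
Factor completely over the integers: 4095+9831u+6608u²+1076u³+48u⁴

(2u+15)(4u+3)(6u+7)(u+13)

Trying the rational-root candidates, u = -15/2 is a root, so (2u+15) is a factor; dividing leaves 24u³+358u²+619u+273.
Next, u = -13 is a root, so (u+13) is a factor; dividing leaves 24u²+46u+21.
The remaining quadratic factors as (4u+3)(6u+7).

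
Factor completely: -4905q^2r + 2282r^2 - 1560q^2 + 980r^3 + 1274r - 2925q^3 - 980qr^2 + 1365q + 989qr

Group: 15q(-195q^2 - 145qr - 104q + 70r^2 + 163r + 91) + 14r(-195q^2 - 145qr - 104q + 70r^2 + 163r + 91); both groups contain (-195q^2 - 145qr - 104q + 70r^2 + 163r + 91), so (15q + 14r) is a factor with cofactor -195q^2 - 145qr - 104q + 70r^2 + 163r + 91.
The cofactor groups again: -195q^2 - 145qr - 104q + 70r^2 + 163r + 91 = -13q(15q - 5r - 7) + (-14r - 13)(15q - 5r - 7); both groups contain (15q - 5r - 7), giving -(13q + 14r + 13)(15q - 5r - 7).

-(13q + 14r + 13)(15q + 14r)(15q - 5r - 7)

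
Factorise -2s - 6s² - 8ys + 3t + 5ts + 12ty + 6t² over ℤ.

(3t - 2s)(2t + 4y + 3s + 1)

Group: 3t(2t + 4y + 3s + 1) - 2s(2t + 4y + 3s + 1); both groups contain (2t + 4y + 3s + 1).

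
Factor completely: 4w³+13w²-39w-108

(4w+9)(w+4)(w-3)

Among the possible rational roots, w = -9/4 is a root, so (4w+9) is a factor; dividing leaves w²+w-12.
The remaining quadratic factors as (w+4)(w-3).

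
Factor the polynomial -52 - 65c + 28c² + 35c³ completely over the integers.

Group as (35c³ - 65c) + (28c² - 52) = 5c(7c² - 13) + 4(7c² - 13).
Both groups share the factor (7c² - 13).

(5c + 4)(7c² - 13)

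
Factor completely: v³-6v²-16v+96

By the rational root theorem, v = 6 is a root, so (v-6) divides it; the quotient is v²-16.
The remaining quadratic factors as (v-4)(v+4).

(v+4)(v-4)(v-6)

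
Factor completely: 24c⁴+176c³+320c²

Pull out the common factor 8c², then factor the remaining trinomial.

8c²(3c+10)(c+4)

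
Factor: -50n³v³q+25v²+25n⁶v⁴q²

Pull out the common factor 25v², leaving n⁶v²q²-2n³vq+1.
Recognize a perfect-square trinomial with the parts n³vq and 1.

25v²(n³vq-1)²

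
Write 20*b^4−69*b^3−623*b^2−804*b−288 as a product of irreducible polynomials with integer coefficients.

Among the possible rational roots, b = −3 is a root, so (b+3) is a factor; dividing leaves 20*b^3−129*b^2−236*b−96.
Next, b = −3/4 is a root, so (4*b+3) is a factor; dividing leaves 5*b^2−36*b−32.
The remaining quadratic factors as (b−8)(5*b+4).

(4*b+3)*(5*b+4)*(b+3)*(b−8)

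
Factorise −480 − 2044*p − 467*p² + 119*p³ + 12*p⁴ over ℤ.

Trying the rational-root candidates, p = 5 is a root, so (p − 5) divides it; the quotient is 12*p³ + 179*p² + 428*p + 96.
Then p = −8/3 is a root, so (3*p + 8) is a factor; dividing leaves 4*p² + 49*p + 12.
The remaining quadratic factors as (4*p + 1)(p + 12).

(3*p + 8)*(4*p + 1)*(p + 12)*(p − 5)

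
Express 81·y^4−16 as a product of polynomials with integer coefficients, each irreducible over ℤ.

(3·y)⁴ − (2)⁴ = ((3·y)² − (2)²)((3·y)² + (2)²); the first factor splits again, the second (9·y^2+4) is irreducible.

(3·y+2)·(3·y−2)·(9·y^2+4)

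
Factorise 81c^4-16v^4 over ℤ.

(3c+2v)(3c-2v)(9c^2+4v^2)

Difference of squares twice: with A = 3c and B = 2v, A⁴ − B⁴ = (A² − B²)(A² + B²), and A² − B² factors again.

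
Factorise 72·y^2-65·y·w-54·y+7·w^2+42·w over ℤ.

Group: 9·y·(8·y-w-6) - 7·w·(8·y-w-6); both groups contain (8·y-w-6).

(9·y-7·w)·(8·y-w-6)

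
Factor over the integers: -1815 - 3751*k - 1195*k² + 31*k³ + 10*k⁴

Trying the rational-root candidates, k = 11 is a root, giving the factor (k - 11) and quotient 10*k³ + 141*k² + 356*k + 165.
Continuing, k = -3/5 is a root, so (5*k + 3) is a factor; dividing leaves 2*k² + 27*k + 55.
The remaining quadratic factors as (2*k + 5)(k + 11).

(2*k + 5)*(5*k + 3)*(k + 11)*(k - 11)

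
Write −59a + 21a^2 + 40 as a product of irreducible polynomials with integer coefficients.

Need a pair with product 21·40 = 840 and sum −59: that's −35 and −24.
Split the middle term: 21a^2 − 35a − 24a + 40 = 7a(3a − 5) − 8(3a − 5).

(3a − 5)(7a − 8)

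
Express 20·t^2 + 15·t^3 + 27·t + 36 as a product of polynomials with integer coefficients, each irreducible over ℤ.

Group as (15·t^3 + 27·t) + (20·t^2 + 36) = 3·t·(5·t^2 + 9) + 4·(5·t^2 + 9).
Both groups share the factor (5·t^2 + 9).

(3·t + 4)·(5·t^2 + 9)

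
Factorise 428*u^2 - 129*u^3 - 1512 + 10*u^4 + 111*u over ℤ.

(2*u - 9)*(5*u + 8)*(u - 3)*(u - 7)

Testing divisors of the constant over divisors of the leading coefficient, u = 7 is a root, so (u - 7) is a factor; dividing leaves 10*u^3 - 59*u^2 + 15*u + 216.
Then u = 3 is a root, so (u - 3) divides it; the quotient is 10*u^2 - 29*u - 72.
The remaining quadratic factors as (2*u - 9)(5*u + 8).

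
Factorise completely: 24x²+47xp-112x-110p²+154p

Group: 3x(8x-11p) + (10p-14)(8x-11p); both groups contain (8x-11p).

(8x-11p)(3x+10p-14)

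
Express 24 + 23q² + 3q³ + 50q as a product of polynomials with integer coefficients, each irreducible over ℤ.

(3q + 2)(q + 3)(q + 4)

Trying the rational-root candidates, q = -2/3 is a root, giving the factor (3q + 2) and quotient q² + 7q + 12.
The remaining quadratic factors as (q + 4)(q + 3).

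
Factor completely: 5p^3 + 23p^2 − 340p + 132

(5p − 2)(p + 11)(p − 6)

Testing divisors of the constant over divisors of the leading coefficient, p = 6 is a root, so (p − 6) divides it; the quotient is 5p^2 + 53p − 22.
The remaining quadratic factors as (p + 11)(5p − 2).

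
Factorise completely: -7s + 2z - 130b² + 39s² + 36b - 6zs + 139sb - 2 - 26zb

-(2z - 13s + 10b - 2)(3s + 13b - 1)

Group: -2z(3s + 13b - 1) + (13s - 10b + 2)(3s + 13b - 1); both groups contain (3s + 13b - 1).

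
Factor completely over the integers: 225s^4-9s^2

9s^2(5s+1)(5s-1)

Pull out the common factor 9s^2; 25s^2-1 is a difference of squares.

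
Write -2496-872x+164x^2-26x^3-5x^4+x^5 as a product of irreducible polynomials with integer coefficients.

(x+2)(x+6)(x-8)(x^2-5x+26)

By the rational root theorem, x = -6 is a root, giving the factor (x+6) and quotient x^4-11x^3+40x^2-76x-416.
Then x = 8 is a root, so (x-8) divides it; the quotient is x^3-3x^2+16x+52.
Then x = -2 is a root, so (x+2) is a factor; dividing leaves x^2-5x+26.
The quadratic x^2-5x+26 has discriminant -79 < 0 and is irreducible over ℤ.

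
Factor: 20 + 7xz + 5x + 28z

Group as (7xz + 5x) + (28z + 20) = x(7z + 5) + 4(7z + 5).
Both groups share the factor (7z + 5).

(7z + 5)(x + 4)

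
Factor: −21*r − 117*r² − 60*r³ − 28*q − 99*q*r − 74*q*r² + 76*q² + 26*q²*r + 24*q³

Group: 4*q*(6*q² + 2*q*r + 19*q − 20*r² − 39*r − 7) + 3*r*(6*q² + 2*q*r + 19*q − 20*r² − 39*r − 7); both groups contain (6*q² + 2*q*r + 19*q − 20*r² − 39*r − 7), so (4*q + 3*r) is a factor with cofactor 6*q² + 2*q*r + 19*q − 20*r² − 39*r − 7.
The cofactor groups again: 6*q² + 2*q*r + 19*q − 20*r² − 39*r − 7 = 3*q*(2*q + 4*r + 7) + (−5*r − 1)*(2*q + 4*r + 7); both groups contain (2*q + 4*r + 7), giving (3*q − 5*r − 1)*(2*q + 4*r + 7).

(2*q + 4*r + 7)*(3*q − 5*r − 1)*(4*q + 3*r)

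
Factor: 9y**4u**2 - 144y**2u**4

9u**2y**2(y - 4u)(y + 4u)

Factor out 9y**2u**2, leaving y**2 - 16u**2, which is a difference of two squares.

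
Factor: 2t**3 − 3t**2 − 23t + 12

(2t − 1)(t + 3)(t − 4)

Trying the rational-root candidates, t = 1/2 is a root, so (2t − 1) divides it; the quotient is t**2 − t − 12.
The remaining quadratic factors as (t + 3)(t − 4).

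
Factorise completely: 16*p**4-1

Difference of squares twice: with A = 2*p and B = 1, A⁴ − B⁴ = (A² − B²)(A² + B²), and A² − B² factors again.

(2*p+1)*(2*p-1)*(4*p**2+1)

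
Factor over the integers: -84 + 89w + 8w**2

(8w - 7)(w + 12)

Need a pair with product 8·(-84) = -672 and sum 89: that's -7 and 96.
Split the middle term: 8w**2 - 7w + 96w - 84 = w(8w - 7) + 12(8w - 7).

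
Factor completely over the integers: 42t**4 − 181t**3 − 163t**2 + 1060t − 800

By the rational root theorem, t = 4 is a root, giving the factor (t − 4) and quotient 42t**3 − 13t**2 − 215t + 200.
Next, t = −5/2 is a root, so (2t + 5) is a factor; dividing leaves 21t**2 − 59t + 40.
The remaining quadratic factors as (3t − 5)(7t − 8).

(2t + 5)(3t − 5)(7t − 8)(t − 4)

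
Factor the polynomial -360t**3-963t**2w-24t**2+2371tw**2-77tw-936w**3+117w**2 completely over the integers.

Group: 8t(-45t**2-171tw-3t+104w**2-13w) - 9w(-45t**2-171tw-3t+104w**2-13w); both groups contain (-45t**2-171tw-3t+104w**2-13w), so (8t-9w) is a factor with cofactor -45t**2-171tw-3t+104w**2-13w.
The cofactor groups again: -45t**2-171tw-3t+104w**2-13w = -3t(15t-8w+1) - 13w(15t-8w+1); both groups contain (15t-8w+1), giving -(3t+13w)(15t-8w+1).

-(15t-8w+1)(3t+13w)(8t-9w)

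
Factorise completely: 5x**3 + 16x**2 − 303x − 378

By the rational root theorem, x = −6/5 is a root, so (5x + 6) is a factor; dividing leaves x**2 + 2x − 63.
The remaining quadratic factors as (x + 9)(x − 7).

(5x + 6)(x + 9)(x − 7)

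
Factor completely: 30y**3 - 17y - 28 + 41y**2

(5y - 4)(6y + 7)(y + 1)

Among the possible rational roots, y = -1 is a root, so (y + 1) divides it; the quotient is 30y**2 + 11y - 28.
The remaining quadratic factors as (5y - 4)(6y + 7).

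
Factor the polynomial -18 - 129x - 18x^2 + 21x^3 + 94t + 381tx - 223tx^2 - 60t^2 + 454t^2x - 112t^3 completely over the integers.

Group: 8t(-14t^2 + 55tx - 11t - 21x^2 + 60x + 9) + (-x - 2)(-14t^2 + 55tx - 11t - 21x^2 + 60x + 9); both groups contain (-14t^2 + 55tx - 11t - 21x^2 + 60x + 9), so (8t - x - 2) is a factor with cofactor -14t^2 + 55tx - 11t - 21x^2 + 60x + 9.
The cofactor groups again: -14t^2 + 55tx - 11t - 21x^2 + 60x + 9 = -2t(7t - 3x + 9) + (7x + 1)(7t - 3x + 9); both groups contain (7t - 3x + 9), giving -(2t - 7x - 1)(7t - 3x + 9).

-(2t - 7x - 1)(7t - 3x + 9)(8t - x - 2)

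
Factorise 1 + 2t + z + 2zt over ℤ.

(2t + 1)(z + 1)

Group as (2zt + z) + (2t + 1) = z(2t + 1) + (2t + 1).
Both groups share the factor (2t + 1).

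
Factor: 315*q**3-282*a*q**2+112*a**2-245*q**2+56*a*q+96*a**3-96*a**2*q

(4*a+7*q)*(4*a-5*q)*(6*a-9*q+7)

Group: 4*a*(24*a**2-66*a*q+28*a+45*q**2-35*q) + 7*q*(24*a**2-66*a*q+28*a+45*q**2-35*q); both groups contain (24*a**2-66*a*q+28*a+45*q**2-35*q), so (4*a+7*q) is a factor with cofactor 24*a**2-66*a*q+28*a+45*q**2-35*q.
The cofactor groups again: 24*a**2-66*a*q+28*a+45*q**2-35*q = 6*a*(4*a-5*q) + (-9*q+7)*(4*a-5*q); both groups contain (4*a-5*q), giving (6*a-9*q+7)*(4*a-5*q).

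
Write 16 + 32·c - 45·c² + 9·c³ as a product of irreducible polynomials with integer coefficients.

(3·c + 1)·(3·c - 4)·(c - 4)

Trying the rational-root candidates, c = -1/3 is a root, giving the factor (3·c + 1) and quotient 3·c² - 16·c + 16.
The remaining quadratic factors as (3·c - 4)(c - 4).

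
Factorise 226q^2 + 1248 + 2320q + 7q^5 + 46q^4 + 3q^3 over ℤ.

(7q + 4)(q + 4)(q + 6)(q^2 - 4q + 13)

Testing divisors of the constant over divisors of the leading coefficient, q = -6 is a root, giving the factor (q + 6) and quotient 7q^4 + 4q^3 - 21q^2 + 352q + 208.
Next, q = -4/7 is a root, giving the factor (7q + 4) and quotient q^3 - 3q + 52.
Then q = -4 is a root, so (q + 4) divides it; the quotient is q^2 - 4q + 13.
The quadratic q^2 - 4q + 13 has discriminant -36 < 0 and is irreducible over ℤ.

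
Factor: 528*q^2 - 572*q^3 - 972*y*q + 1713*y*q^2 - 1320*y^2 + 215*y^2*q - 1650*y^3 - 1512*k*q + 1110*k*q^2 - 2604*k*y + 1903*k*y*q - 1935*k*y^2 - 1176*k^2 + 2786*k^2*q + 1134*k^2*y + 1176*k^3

(12*k - 15*y + 13*q - 12)*(14*k + 11*y - 4*q)*(7*k + 10*y + 11*q)

Group: 7*k*(168*k^2 - 78*k*y + 134*k*q - 168*k - 165*y^2 + 203*y*q - 132*y - 52*q^2 + 48*q) + (10*y + 11*q)*(168*k^2 - 78*k*y + 134*k*q - 168*k - 165*y^2 + 203*y*q - 132*y - 52*q^2 + 48*q); both groups contain (168*k^2 - 78*k*y + 134*k*q - 168*k - 165*y^2 + 203*y*q - 132*y - 52*q^2 + 48*q), so (7*k + 10*y + 11*q) is a factor with cofactor 168*k^2 - 78*k*y + 134*k*q - 168*k - 165*y^2 + 203*y*q - 132*y - 52*q^2 + 48*q.
The cofactor groups again: 168*k^2 - 78*k*y + 134*k*q - 168*k - 165*y^2 + 203*y*q - 132*y - 52*q^2 + 48*q = 14*k*(12*k - 15*y + 13*q - 12) + (11*y - 4*q)*(12*k - 15*y + 13*q - 12); both groups contain (12*k - 15*y + 13*q - 12), giving (14*k + 11*y - 4*q)*(12*k - 15*y + 13*q - 12).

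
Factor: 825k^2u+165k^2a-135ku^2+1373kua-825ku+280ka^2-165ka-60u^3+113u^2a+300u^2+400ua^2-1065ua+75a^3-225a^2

(11k-4u+15a)(15k+3u+5a-15)(5u+a)

Group: 15k(55ku+11ka-20u^2+71ua+15a^2) + (3u+5a-15)(55ku+11ka-20u^2+71ua+15a^2); both groups contain (55ku+11ka-20u^2+71ua+15a^2), so (15k+3u+5a-15) is a factor with cofactor 55ku+11ka-20u^2+71ua+15a^2.
The cofactor groups again: 55ku+11ka-20u^2+71ua+15a^2 = 5u(11k-4u+15a) + a(11k-4u+15a); both groups contain (11k-4u+15a), giving (5u+a)(11k-4u+15a).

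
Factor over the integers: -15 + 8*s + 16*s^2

(4*s + 5)*(4*s - 3)

Need a pair with product 16·(-15) = -240 and sum 8: that's 20 and -12.
Split the middle term: 16*s^2 + 20*s - 12*s - 15 = 4*s*(4*s + 5) - 3*(4*s + 5).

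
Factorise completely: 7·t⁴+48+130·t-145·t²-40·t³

(7·t+2)·(t+3)·(t-1)·(t-8)

Among the possible rational roots, t = -2/7 is a root, so (7·t+2) divides it; the quotient is t³-6·t²-19·t+24.
Next, t = 8 is a root, so (t-8) is a factor; dividing leaves t²+2·t-3.
The remaining quadratic factors as (t-1)(t+3).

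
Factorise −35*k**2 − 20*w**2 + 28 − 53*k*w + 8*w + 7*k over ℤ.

−(5*k + 4*w + 4)*(7*k + 5*w − 7)

Group: −5*k*(7*k + 5*w − 7) + (−4*w − 4)*(7*k + 5*w − 7); both groups contain (7*k + 5*w − 7).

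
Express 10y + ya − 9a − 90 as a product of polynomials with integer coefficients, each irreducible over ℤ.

Group as (ya + 10y) + (−9a − 90) = y(a + 10) − 9(a + 10).
Both groups share the factor (a + 10).

(a + 10)(y − 9)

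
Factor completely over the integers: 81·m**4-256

(3·m)⁴ − (4)⁴ = ((3·m)² − (4)²)((3·m)² + (4)²); the first factor splits again, the second (9·m**2+16) is irreducible.

(3·m+4)·(3·m-4)·(9·m**2+16)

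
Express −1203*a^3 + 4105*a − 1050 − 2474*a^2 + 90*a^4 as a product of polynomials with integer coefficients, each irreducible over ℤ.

(3*a − 1)*(5*a + 14)*(6*a − 5)*(a − 15)

Testing divisors of the constant over divisors of the leading coefficient, a = 5/6 is a root, giving the factor (6*a − 5) and quotient 15*a^3 − 188*a^2 − 569*a + 210.
Next, a = 1/3 is a root, so (3*a − 1) divides it; the quotient is 5*a^2 − 61*a − 210.
The remaining quadratic factors as (a − 15)(5*a + 14).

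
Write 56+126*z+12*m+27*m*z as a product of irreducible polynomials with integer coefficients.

Group as (27*m*z+12*m) + (126*z+56) = 3*m*(9*z+4) + 14*(9*z+4).
Both groups share the factor (9*z+4).

(3*m+14)*(9*z+4)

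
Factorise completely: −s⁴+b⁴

(b+s)·(b−s)·(b²+s²)

Write as (b²)² − (s²)², then factor b²−s² once more.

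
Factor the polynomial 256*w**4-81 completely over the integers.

(4*w+3)*(4*w-3)*(16*w**2+9)

(4*w)⁴ − (3)⁴ = ((4*w)² − (3)²)((4*w)² + (3)²); the first factor splits again, the second (16*w**2+9) is irreducible.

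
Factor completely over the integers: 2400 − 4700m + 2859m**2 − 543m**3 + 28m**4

By the rational root theorem, m = 12 is a root, so (m − 12) divides it; the quotient is 28m**3 − 207m**2 + 375m − 200.
Next, m = 5/4 is a root, so (4m − 5) divides it; the quotient is 7m**2 − 43m + 40.
The remaining quadratic factors as (m − 5)(7m − 8).

(4m − 5)(7m − 8)(m − 12)(m − 5)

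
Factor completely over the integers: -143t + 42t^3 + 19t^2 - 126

(6t + 7)(7t + 9)(t - 2)

Among the possible rational roots, t = -7/6 is a root, so (6t + 7) is a factor; dividing leaves 7t^2 - 5t - 18.
The remaining quadratic factors as (7t + 9)(t - 2).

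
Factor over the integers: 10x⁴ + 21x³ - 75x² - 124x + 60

(2x - 5)(5x - 2)(x + 2)(x + 3)

Among the possible rational roots, x = 2/5 is a root, so (5x - 2) is a factor; dividing leaves 2x³ + 5x² - 13x - 30.
Then x = -2 is a root, so (x + 2) is a factor; dividing leaves 2x² + x - 15.
The remaining quadratic factors as (2x - 5)(x + 3).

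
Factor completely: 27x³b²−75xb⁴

3b²x(3x−5b)(3x+5b)

Pull out the common factor 3xb²; 9x²−25b² is a difference of squares.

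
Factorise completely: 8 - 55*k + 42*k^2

(6*k - 1)*(7*k - 8)

Need a pair with product 42·8 = 336 and sum -55: that's -7 and -48.
Split the middle term: 42*k^2 - 7*k - 48*k + 8 = 7*k*(6*k - 1) - 8*(6*k - 1).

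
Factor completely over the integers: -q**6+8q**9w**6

Pull out the common factor q**6, leaving 8q**3w**6-1.
Recognize a difference of cubes with the parts 2qw**2 and 1.

q**6(2qw**2-1)(4q**2w**4+2qw**2+1)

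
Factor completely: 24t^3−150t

Every term has a factor of 6t. Then 4t^2−25 = (2t)² − (5)².

6t(2t+5)(2t−5)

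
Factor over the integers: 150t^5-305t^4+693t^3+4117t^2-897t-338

Trying the rational-root candidates, t = -13/6 is a root, giving the factor (6t+13) and quotient 25t^4-105t^3+343t^2-57t-26.
Next, t = 2/5 is a root, giving the factor (5t-2) and quotient 5t^3-19t^2+61t+13.
Then t = -1/5 is a root, giving the factor (5t+1) and quotient t^2-4t+13.
The quadratic t^2-4t+13 has discriminant -36 < 0 and is irreducible over ℤ.

(5t+1)(5t-2)(6t+13)(t^2-4t+13)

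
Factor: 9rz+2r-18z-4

Group as (9rz+2r) + (-18z-4) = r(9z+2) - 2(9z+2).
Both groups share the factor (9z+2).

(9z+2)(r-2)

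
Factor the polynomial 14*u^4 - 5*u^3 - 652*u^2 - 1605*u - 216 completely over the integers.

Trying the rational-root candidates, u = 8 is a root, giving the factor (u - 8) and quotient 14*u^3 + 107*u^2 + 204*u + 27.
Then u = -3 is a root, so (u + 3) divides it; the quotient is 14*u^2 + 65*u + 9.
The remaining quadratic factors as (7*u + 1)(2*u + 9).

(2*u + 9)*(7*u + 1)*(u + 3)*(u - 8)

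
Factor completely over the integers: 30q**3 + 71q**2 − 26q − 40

(2q + 5)(3q + 2)(5q − 4)

Trying the rational-root candidates, q = −5/2 is a root, so (2q + 5) is a factor; dividing leaves 15q**2 − 2q − 8.
The remaining quadratic factors as (3q + 2)(5q − 4).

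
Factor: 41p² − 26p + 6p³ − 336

(2p + 7)(3p − 8)(p + 6)

Trying the rational-root candidates, p = −7/2 is a root, so (2p + 7) divides it; the quotient is 3p² + 10p − 48.
The remaining quadratic factors as (p + 6)(3p − 8).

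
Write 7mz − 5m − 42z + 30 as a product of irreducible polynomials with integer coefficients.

(7z − 5)(m − 6)

Group as (7mz − 5m) + (−42z + 30) = m(7z − 5) − 6(7z − 5).
Both groups share the factor (7z − 5).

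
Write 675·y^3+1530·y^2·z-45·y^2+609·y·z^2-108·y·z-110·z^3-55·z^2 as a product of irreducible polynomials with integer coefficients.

Group: 15·y·(45·y^2+108·y·z+55·z^2) + (-2·z-1)·(45·y^2+108·y·z+55·z^2); both groups contain (45·y^2+108·y·z+55·z^2), so (15·y-2·z-1) is a factor with cofactor 45·y^2+108·y·z+55·z^2.
The cofactor groups again: 45·y^2+108·y·z+55·z^2 = 3·y·(15·y+11·z) + 5·z·(15·y+11·z); both groups contain (15·y+11·z), giving (3·y+5·z)·(15·y+11·z).

(15·y+11·z)·(15·y-2·z-1)·(3·y+5·z)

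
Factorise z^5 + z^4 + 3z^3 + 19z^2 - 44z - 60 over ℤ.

(z + 1)(z + 3)(z - 2)(z^2 - z + 10)

Among the possible rational roots, z = -3 is a root, giving the factor (z + 3) and quotient z^4 - 2z^3 + 9z^2 - 8z - 20.
Continuing, z = 2 is a root, so (z - 2) is a factor; dividing leaves z^3 + 9z + 10.
Then z = -1 is a root, so (z + 1) is a factor; dividing leaves z^2 - z + 10.
The quadratic z^2 - z + 10 has discriminant -39 < 0 and is irreducible over ℤ.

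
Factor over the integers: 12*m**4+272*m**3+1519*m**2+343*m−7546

(2*m+7)*(6*m−11)*(m+14)*(m+7)

Testing divisors of the constant over divisors of the leading coefficient, m = 11/6 is a root, giving the factor (6*m−11) and quotient 2*m**3+49*m**2+343*m+686.
Then m = −7/2 is a root, giving the factor (2*m+7) and quotient m**2+21*m+98.
The remaining quadratic factors as (m+14)(m+7).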